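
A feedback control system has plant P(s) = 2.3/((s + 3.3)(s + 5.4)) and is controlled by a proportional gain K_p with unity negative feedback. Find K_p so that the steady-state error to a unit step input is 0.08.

K_p = 89.1

For a type-0 loop with proportional control, e_ss = 1/(1 + K_p·P(0)).
P(0) = 0.1291. Require 1/(1 + K_p·0.1291) = 0.08, so 1 + 0.1291·K_p = 12.5.
K_p = (12.5 − 1)/0.1291 = 89.1.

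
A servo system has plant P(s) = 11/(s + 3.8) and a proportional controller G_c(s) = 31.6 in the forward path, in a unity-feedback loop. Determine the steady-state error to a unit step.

0.0108

The loop is type 0. Static position error constant K_pos = G_c(0)·P(0) = 31.6·2.895 = 91.47.
Steady-state error to a unit step: e_ss = 1/(1+K_pos) = 1/92.47 = 0.0108.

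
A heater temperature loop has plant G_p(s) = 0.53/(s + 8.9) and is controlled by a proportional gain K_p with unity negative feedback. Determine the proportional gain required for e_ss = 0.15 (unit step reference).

The loop is type 0, so e_ss(step) = 1/(1 + K_pos) with K_pos = K_p·G_p(0).
G_p(0) = 0.05955. Require 1/(1 + K_p·0.05955) = 0.15, so 1 + 0.05955·K_p = 6.667.
K_p = (6.667 − 1)/0.05955 = 95.2.

K_p = 95.2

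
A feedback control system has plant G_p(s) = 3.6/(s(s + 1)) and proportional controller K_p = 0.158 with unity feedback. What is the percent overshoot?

6.19%

From 1 + K_pG_p(s) = 0: s² + 1s + 0.5688 = 0 ⇒ ω_n = 0.7542, ζ = 0.663.
%OS = 100·exp(−πζ/√(1−ζ²)) = 100·exp(−π·0.663/√0.5605) = 6.19%.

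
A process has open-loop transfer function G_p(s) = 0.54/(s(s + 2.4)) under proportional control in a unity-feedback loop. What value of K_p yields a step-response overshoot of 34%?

From %OS = 100·exp(−πζ/√(1−ζ²)) = 34%, ζ = −ln(0.34)/√(π²+ln²(0.34)) = 0.3248.
Characteristic equation s² + 2.4s + 0.54K_p = 0 gives ζ = 2.4/(2√(0.54K_p)).
Setting ζ = 0.3248: √(0.54K_p) = 2.4/(2·0.3248) = 3.695, so K_p = 13.65/0.54 = 25.3.

K_p = 25.3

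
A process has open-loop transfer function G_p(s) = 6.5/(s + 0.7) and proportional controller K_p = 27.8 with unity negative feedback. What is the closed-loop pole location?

Closed-loop transfer function: T(s) = K_p·G_p(s)/(1 + K_p·G_p(s)) = 180.7/(s + 0.7 + 180.7) = 180.7/(s + 181.4).
The closed-loop pole is at s = −181.4.

s = -181.4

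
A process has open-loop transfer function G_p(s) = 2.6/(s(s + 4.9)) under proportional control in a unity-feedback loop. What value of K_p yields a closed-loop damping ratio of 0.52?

K_p = 8.54

Closed-loop characteristic equation: s² + 4.9s + K_p·2.6 = 0.
So ω_n = √(2.6K_p) and 2ζω_n = 4.9, giving ζ = 4.9/(2√(2.6K_p)).
Setting ζ = 0.52: √(2.6K_p) = 4.9/(2·0.52) = 4.712, so K_p = 22.2/2.6 = 8.54.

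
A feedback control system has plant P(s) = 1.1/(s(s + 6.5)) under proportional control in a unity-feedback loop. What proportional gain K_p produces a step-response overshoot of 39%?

From %OS = 100·exp(−πζ/√(1−ζ²)) = 39%, ζ = −ln(0.39)/√(π²+ln²(0.39)) = 0.2871.
Characteristic equation s² + 6.5s + 1.1K_p = 0 gives ζ = 6.5/(2√(1.1K_p)).
Setting ζ = 0.2871: √(1.1K_p) = 6.5/(2·0.2871) = 11.32, so K_p = 128.1/1.1 = 116.

K_p = 116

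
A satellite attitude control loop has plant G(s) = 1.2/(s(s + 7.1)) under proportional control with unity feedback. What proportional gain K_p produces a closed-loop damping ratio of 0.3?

Closed-loop characteristic equation: s² + 7.1s + K_p·1.2 = 0.
So ω_n = √(1.2K_p) and 2ζω_n = 7.1, giving ζ = 7.1/(2√(1.2K_p)).
Setting ζ = 0.3: √(1.2K_p) = 7.1/(2·0.3) = 11.83, so K_p = 140/1.2 = 117.

K_p = 117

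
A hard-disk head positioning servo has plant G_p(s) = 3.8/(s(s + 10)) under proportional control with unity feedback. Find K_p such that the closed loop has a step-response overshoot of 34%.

K_p = 62.4

From %OS = 100·exp(−πζ/√(1−ζ²)) = 34%, ζ = −ln(0.34)/√(π²+ln²(0.34)) = 0.3248.
Characteristic equation s² + 10s + 3.8K_p = 0 gives ζ = 10/(2√(3.8K_p)).
Setting ζ = 0.3248: √(3.8K_p) = 10/(2·0.3248) = 15.4, so K_p = 237/3.8 = 62.4.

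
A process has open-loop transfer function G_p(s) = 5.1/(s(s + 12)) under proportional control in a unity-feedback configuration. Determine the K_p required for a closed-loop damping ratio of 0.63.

K_p = 17.8

Closed-loop characteristic equation: s² + 12s + K_p·5.1 = 0.
So ω_n = √(5.1K_p) and 2ζω_n = 12, giving ζ = 12/(2√(5.1K_p)).
Setting ζ = 0.63: √(5.1K_p) = 12/(2·0.63) = 9.524, so K_p = 90.7/5.1 = 17.8.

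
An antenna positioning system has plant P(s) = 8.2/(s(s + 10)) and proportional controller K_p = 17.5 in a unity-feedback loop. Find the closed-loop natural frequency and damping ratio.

1 + K_p·P(s) = 0 gives s² + 10s + 143.5 = 0.
So ω_n² = 143.5 ⇒ ω_n = 11.98 rad/s, and ζ = 10/(2ω_n) = 0.417.

ω_n = 12 rad/s, ζ = 0.417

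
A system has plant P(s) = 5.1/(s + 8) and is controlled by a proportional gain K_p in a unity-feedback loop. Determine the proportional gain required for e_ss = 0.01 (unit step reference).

K_p = 155

Steady-state error for a unit step on this type-0 loop is 1/(1 + K_p·P(0)).
P(0) = 0.6375. Require 1/(1 + K_p·0.6375) = 0.01, so 1 + 0.6375·K_p = 100.
K_p = (100 − 1)/0.6375 = 155.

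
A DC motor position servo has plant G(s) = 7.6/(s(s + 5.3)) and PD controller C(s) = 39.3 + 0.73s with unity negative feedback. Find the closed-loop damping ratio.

Forward path: (39.3 + 0.73s)·7.6/(s(s+5.3)). The closed-loop characteristic equation is s² + (5.3 + 7.6·0.73)s + 7.6·39.3 = 0.
That is s² + 10.85s + 298.7 = 0, so ω_n = 17.28 rad/s and ζ = 10.85/(2·17.28) = 0.3138.

ζ = 0.314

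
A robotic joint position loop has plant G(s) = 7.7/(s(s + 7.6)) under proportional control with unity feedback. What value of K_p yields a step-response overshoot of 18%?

K_p = 8.17

From %OS = 100·exp(−πζ/√(1−ζ²)) = 18%, ζ = −ln(0.18)/√(π²+ln²(0.18)) = 0.4791.
Characteristic equation s² + 7.6s + 7.7K_p = 0 gives ζ = 7.6/(2√(7.7K_p)).
Setting ζ = 0.4791: √(7.7K_p) = 7.6/(2·0.4791) = 7.931, so K_p = 62.91/7.7 = 8.17.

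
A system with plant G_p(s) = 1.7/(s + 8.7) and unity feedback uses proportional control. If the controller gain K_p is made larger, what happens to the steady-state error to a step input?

e_ss = 1/(1 + K_p·G_p(0)); a larger K_p raises the denominator, so e_ss decreases.

decrease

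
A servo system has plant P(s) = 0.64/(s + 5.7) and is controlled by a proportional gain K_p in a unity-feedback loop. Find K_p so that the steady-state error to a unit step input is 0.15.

Steady-state error for a unit step on this type-0 loop is 1/(1 + K_p·P(0)).
P(0) = 0.1123. Require 1/(1 + K_p·0.1123) = 0.15, so 1 + 0.1123·K_p = 6.667.
K_p = (6.667 − 1)/0.1123 = 50.5.

K_p = 50.5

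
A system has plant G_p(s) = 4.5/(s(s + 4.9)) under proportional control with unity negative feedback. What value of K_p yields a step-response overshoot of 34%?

K_p = 12.6

From %OS = 100·exp(−πζ/√(1−ζ²)) = 34%, ζ = −ln(0.34)/√(π²+ln²(0.34)) = 0.3248.
Characteristic equation s² + 4.9s + 4.5K_p = 0 gives ζ = 4.9/(2√(4.5K_p)).
Setting ζ = 0.3248: √(4.5K_p) = 4.9/(2·0.3248) = 7.544, so K_p = 56.91/4.5 = 12.6.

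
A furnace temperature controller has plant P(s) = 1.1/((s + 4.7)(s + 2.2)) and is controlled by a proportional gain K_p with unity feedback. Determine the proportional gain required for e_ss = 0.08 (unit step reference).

K_p = 108

The loop is type 0, so e_ss(step) = 1/(1 + K_pos) with K_pos = K_p·P(0).
P(0) = 0.1064. Require 1/(1 + K_p·0.1064) = 0.08, so 1 + 0.1064·K_p = 12.5.
K_p = (12.5 − 1)/0.1064 = 108.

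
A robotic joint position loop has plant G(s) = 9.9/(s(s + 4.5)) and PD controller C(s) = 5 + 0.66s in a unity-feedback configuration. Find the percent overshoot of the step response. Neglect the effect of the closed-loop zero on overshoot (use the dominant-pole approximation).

Forward path: (5 + 0.66s)·9.9/(s(s+4.5)). The closed-loop characteristic equation is s² + (4.5 + 9.9·0.66)s + 9.9·5 = 0.
That is s² + 11.03s + 49.5 = 0, so ω_n = 7.036 rad/s and ζ = 11.03/(2·7.036) = 0.7842.
%OS = 100·exp(−πζ/√(1−ζ²)) = 1.89%.

1.89%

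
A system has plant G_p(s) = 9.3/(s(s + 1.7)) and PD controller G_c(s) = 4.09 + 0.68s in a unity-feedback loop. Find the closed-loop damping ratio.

Forward path: (4.09 + 0.68s)·9.3/(s(s+1.7)). The closed-loop characteristic equation is s² + (1.7 + 9.3·0.68)s + 9.3·4.09 = 0.
That is s² + 8.024s + 38.04 = 0, so ω_n = 6.167 rad/s and ζ = 8.024/(2·6.167) = 0.6505.

ζ = 0.651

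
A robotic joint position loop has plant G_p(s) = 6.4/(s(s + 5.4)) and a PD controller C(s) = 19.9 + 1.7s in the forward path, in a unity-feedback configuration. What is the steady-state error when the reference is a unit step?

The open loop C(s)G_p(s) has a pole at the origin (type 1), so the static position error constant is infinite and e_ss = 1/(1+∞) = 0.

0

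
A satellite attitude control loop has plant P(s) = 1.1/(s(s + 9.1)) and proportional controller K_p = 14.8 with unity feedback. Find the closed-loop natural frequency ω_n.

ω_n = 4.03 rad/s

With unity feedback the closed-loop characteristic equation is s² + 9.1s + 14.8·1.1 = s² + 9.1s + 16.28 = 0.
So ω_n² = 16.28 ⇒ ω_n = 4.035 rad/s, and ζ = 9.1/(2ω_n) = 1.13.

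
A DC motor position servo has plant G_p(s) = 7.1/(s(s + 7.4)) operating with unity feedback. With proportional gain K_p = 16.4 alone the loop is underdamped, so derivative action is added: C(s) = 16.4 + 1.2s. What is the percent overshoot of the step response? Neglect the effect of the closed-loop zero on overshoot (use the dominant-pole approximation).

3.23%

Forward path: (16.4 + 1.2s)·7.1/(s(s+7.4)). The closed-loop characteristic equation is s² + (7.4 + 7.1·1.2)s + 7.1·16.4 = 0.
That is s² + 15.92s + 116.4 = 0, so ω_n = 10.79 rad/s and ζ = 15.92/(2·10.79) = 0.7377.
%OS = 100·exp(−πζ/√(1−ζ²)) = 3.23%.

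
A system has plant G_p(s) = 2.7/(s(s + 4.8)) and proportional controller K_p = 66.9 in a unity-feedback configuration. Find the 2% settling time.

The closed-loop denominator s² + 4.8s + 180.6 gives ω_n = √180.6 = 13.44 and ζ = 4.8/(2ω_n) = 0.1786.
2% settling time T_s ≈ 4/(ζω_n) = 4/2.4 = 1.67 s.

T_s ≈ 1.67 s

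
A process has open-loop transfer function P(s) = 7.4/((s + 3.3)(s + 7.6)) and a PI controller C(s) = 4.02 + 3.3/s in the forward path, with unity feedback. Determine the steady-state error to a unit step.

0

The open loop C(s)P(s) has a pole at the origin (type 1), so the static position error constant is infinite and e_ss = 1/(1+∞) = 0.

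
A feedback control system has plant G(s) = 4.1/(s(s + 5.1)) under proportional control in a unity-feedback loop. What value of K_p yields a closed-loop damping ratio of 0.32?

Closed-loop characteristic equation: s² + 5.1s + K_p·4.1 = 0.
So ω_n = √(4.1K_p) and 2ζω_n = 5.1, giving ζ = 5.1/(2√(4.1K_p)).
Setting ζ = 0.32: √(4.1K_p) = 5.1/(2·0.32) = 7.969, so K_p = 63.5/4.1 = 15.5.

K_p = 15.5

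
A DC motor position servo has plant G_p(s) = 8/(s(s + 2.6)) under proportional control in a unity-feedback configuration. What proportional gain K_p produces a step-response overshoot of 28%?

From %OS = 100·exp(−πζ/√(1−ζ²)) = 28%, ζ = −ln(0.28)/√(π²+ln²(0.28)) = 0.3755.
Characteristic equation s² + 2.6s + 8K_p = 0 gives ζ = 2.6/(2√(8K_p)).
Setting ζ = 0.3755: √(8K_p) = 2.6/(2·0.3755) = 3.462, so K_p = 11.98/8 = 1.5.

K_p = 1.5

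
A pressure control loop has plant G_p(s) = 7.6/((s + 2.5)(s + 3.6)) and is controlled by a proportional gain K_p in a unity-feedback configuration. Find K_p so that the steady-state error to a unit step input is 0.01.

For a type-0 loop with proportional control, e_ss = 1/(1 + K_p·G_p(0)).
G_p(0) = 0.8444. Require 1/(1 + K_p·0.8444) = 0.01, so 1 + 0.8444·K_p = 100.
K_p = (100 − 1)/0.8444 = 117.

K_p = 117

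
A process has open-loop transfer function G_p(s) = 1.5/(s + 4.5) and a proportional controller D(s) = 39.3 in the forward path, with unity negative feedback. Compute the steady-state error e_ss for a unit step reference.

The loop is type 0. Static position error constant K_pos = D(0)·G_p(0) = 39.3·0.3333 = 13.1.
Steady-state error to a unit step: e_ss = 1/(1+K_pos) = 1/14.1 = 0.0709.

0.0709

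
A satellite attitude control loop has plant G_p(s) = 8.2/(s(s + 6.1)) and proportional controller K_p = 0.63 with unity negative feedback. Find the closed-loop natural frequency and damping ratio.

ω_n = 2.27 rad/s, ζ = 1.34

With unity feedback the closed-loop characteristic equation is s² + 6.1s + 0.63·8.2 = s² + 6.1s + 5.166 = 0.
So ω_n² = 5.166 ⇒ ω_n = 2.273 rad/s, and ζ = 6.1/(2ω_n) = 1.34.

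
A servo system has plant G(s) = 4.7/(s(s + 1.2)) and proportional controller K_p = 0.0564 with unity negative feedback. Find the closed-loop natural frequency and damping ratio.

With unity feedback the closed-loop characteristic equation is s² + 1.2s + 0.0564·4.7 = s² + 1.2s + 0.2651 = 0.
Matching s² + 2ζω_n s + ω_n²: ω_n = √0.2651 = 0.5149 rad/s and 2ζω_n = 1.2, so ζ = 1.2/(2·0.5149) = 1.17.

ω_n = 0.515 rad/s, ζ = 1.17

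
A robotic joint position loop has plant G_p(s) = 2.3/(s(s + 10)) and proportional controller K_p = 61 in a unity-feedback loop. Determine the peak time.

Closed-loop characteristic equation: s² + 10s + 140.3 = 0, so ω_n = 11.84 rad/s and ζ = 10/(2·11.84) = 0.4221.
Damped frequency ω_d = ω_n√(1−ζ²) = 10.74 rad/s, so peak time T_p = π/ω_d = 0.293 s.

T_p = 0.293 s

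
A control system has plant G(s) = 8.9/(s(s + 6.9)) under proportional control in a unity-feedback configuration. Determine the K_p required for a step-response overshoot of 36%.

From %OS = 100·exp(−πζ/√(1−ζ²)) = 36%, ζ = −ln(0.36)/√(π²+ln²(0.36)) = 0.3093.
Characteristic equation s² + 6.9s + 8.9K_p = 0 gives ζ = 6.9/(2√(8.9K_p)).
Setting ζ = 0.3093: √(8.9K_p) = 6.9/(2·0.3093) = 11.16, so K_p = 124.4/8.9 = 14.

K_p = 14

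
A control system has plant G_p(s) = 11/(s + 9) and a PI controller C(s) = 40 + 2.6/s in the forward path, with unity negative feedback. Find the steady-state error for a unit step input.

0

The open loop C(s)G_p(s) has a pole at the origin (type 1), so the static position error constant is infinite and e_ss = 1/(1+∞) = 0.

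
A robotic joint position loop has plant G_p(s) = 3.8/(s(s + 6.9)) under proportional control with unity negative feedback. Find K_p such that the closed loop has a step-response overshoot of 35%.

K_p = 31.2

From %OS = 100·exp(−πζ/√(1−ζ²)) = 35%, ζ = −ln(0.35)/√(π²+ln²(0.35)) = 0.3169.
Characteristic equation s² + 6.9s + 3.8K_p = 0 gives ζ = 6.9/(2√(3.8K_p)).
Setting ζ = 0.3169: √(3.8K_p) = 6.9/(2·0.3169) = 10.89, so K_p = 118.5/3.8 = 31.2.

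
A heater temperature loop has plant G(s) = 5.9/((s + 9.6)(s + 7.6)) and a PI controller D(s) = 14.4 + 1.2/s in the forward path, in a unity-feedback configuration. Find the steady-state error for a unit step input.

0

The open loop D(s)G(s) has a pole at the origin (type 1), so the static position error constant is infinite and e_ss = 1/(1+∞) = 0.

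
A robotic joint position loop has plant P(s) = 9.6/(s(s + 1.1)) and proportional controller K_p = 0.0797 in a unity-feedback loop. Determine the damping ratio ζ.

ζ = 0.629

The closed-loop denominator is s(s+1.1) + 0.0797·9.6 = s² + 1.1s + 0.7651.
So ω_n² = 0.7651 ⇒ ω_n = 0.8747 rad/s, and ζ = 1.1/(2ω_n) = 0.629.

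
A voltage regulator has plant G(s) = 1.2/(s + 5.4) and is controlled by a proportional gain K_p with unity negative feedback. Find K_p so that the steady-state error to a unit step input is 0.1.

K_p = 40.5

The loop is type 0, so e_ss(step) = 1/(1 + K_pos) with K_pos = K_p·G(0).
G(0) = 0.2222. Require 1/(1 + K_p·0.2222) = 0.1, so 1 + 0.2222·K_p = 10.
K_p = (10 − 1)/0.2222 = 40.5.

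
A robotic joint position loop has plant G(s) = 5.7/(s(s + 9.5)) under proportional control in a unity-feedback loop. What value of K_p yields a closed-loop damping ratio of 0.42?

Closed-loop characteristic equation: s² + 9.5s + K_p·5.7 = 0.
So ω_n = √(5.7K_p) and 2ζω_n = 9.5, giving ζ = 9.5/(2√(5.7K_p)).
Setting ζ = 0.42: √(5.7K_p) = 9.5/(2·0.42) = 11.31, so K_p = 127.9/5.7 = 22.4.

K_p = 22.4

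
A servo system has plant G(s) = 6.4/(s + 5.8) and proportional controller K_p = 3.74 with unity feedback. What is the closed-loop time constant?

Closed-loop transfer function: T(s) = K_p·G(s)/(1 + K_p·G(s)) = 23.94/(s + 5.8 + 23.94) = 23.94/(s + 29.74).
Time constant τ = 1/29.74 = 0.0336 s.

τ = 0.0336 s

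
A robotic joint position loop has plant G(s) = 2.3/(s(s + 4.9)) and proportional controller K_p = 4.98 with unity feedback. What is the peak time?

T_p = 1.35 s

From 1 + K_pG(s) = 0: s² + 4.9s + 11.45 = 0 ⇒ ω_n = 3.384, ζ = 0.7239.
Damped frequency ω_d = ω_n√(1−ζ²) = 2.335 rad/s, so peak time T_p = π/ω_d = 1.35 s.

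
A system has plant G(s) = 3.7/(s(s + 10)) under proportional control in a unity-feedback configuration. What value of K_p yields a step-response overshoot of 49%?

From %OS = 100·exp(−πζ/√(1−ζ²)) = 49%, ζ = −ln(0.49)/√(π²+ln²(0.49)) = 0.2214.
Characteristic equation s² + 10s + 3.7K_p = 0 gives ζ = 10/(2√(3.7K_p)).
Setting ζ = 0.2214: √(3.7K_p) = 10/(2·0.2214) = 22.58, so K_p = 509.9/3.7 = 138.

K_p = 138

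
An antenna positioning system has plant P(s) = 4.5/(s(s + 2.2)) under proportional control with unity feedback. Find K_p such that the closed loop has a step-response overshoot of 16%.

From %OS = 100·exp(−πζ/√(1−ζ²)) = 16%, ζ = −ln(0.16)/√(π²+ln²(0.16)) = 0.5039.
Characteristic equation s² + 2.2s + 4.5K_p = 0 gives ζ = 2.2/(2√(4.5K_p)).
Setting ζ = 0.5039: √(4.5K_p) = 2.2/(2·0.5039) = 2.183, so K_p = 4.766/4.5 = 1.06.

K_p = 1.06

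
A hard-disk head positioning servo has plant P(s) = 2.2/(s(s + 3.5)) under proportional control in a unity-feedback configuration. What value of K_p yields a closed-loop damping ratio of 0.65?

K_p = 3.29

Closed-loop characteristic equation: s² + 3.5s + K_p·2.2 = 0.
So ω_n = √(2.2K_p) and 2ζω_n = 3.5, giving ζ = 3.5/(2√(2.2K_p)).
Setting ζ = 0.65: √(2.2K_p) = 3.5/(2·0.65) = 2.692, so K_p = 7.249/2.2 = 3.29.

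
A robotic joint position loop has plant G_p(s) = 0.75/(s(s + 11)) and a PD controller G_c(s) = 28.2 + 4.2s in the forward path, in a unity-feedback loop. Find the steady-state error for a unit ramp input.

0.52

The loop has one pole at the origin (type 1). Velocity error constant K_v = lim_{s→0} s·G_c(s)G_p(s) = 28.2·0.75/11 = 1.923.
Steady-state error to a unit ramp: e_ss = 1/K_v = 0.52.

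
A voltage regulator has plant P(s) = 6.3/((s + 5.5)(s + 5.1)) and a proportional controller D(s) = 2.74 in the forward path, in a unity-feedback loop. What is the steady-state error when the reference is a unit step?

The loop is type 0. Static position error constant K_pos = D(0)·P(0) = 2.74·0.2246 = 0.6154.
Steady-state error to a unit step: e_ss = 1/(1+K_pos) = 1/1.615 = 0.619.

0.619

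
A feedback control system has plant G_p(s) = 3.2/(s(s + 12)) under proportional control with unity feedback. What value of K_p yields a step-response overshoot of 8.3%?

K_p = 29.2

From %OS = 100·exp(−πζ/√(1−ζ²)) = 8.3%, ζ = −ln(0.083)/√(π²+ln²(0.083)) = 0.621.
Characteristic equation s² + 12s + 3.2K_p = 0 gives ζ = 12/(2√(3.2K_p)).
Setting ζ = 0.621: √(3.2K_p) = 12/(2·0.621) = 9.662, so K_p = 93.36/3.2 = 29.2.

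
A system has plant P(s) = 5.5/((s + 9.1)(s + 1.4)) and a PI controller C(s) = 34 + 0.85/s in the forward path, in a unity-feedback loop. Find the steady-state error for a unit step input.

The open loop C(s)P(s) has a pole at the origin (type 1), so the static position error constant is infinite and e_ss = 1/(1+∞) = 0.

0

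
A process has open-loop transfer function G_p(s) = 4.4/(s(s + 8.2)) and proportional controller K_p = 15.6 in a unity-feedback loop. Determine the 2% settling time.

T_s ≈ 0.976 s

The closed-loop denominator s² + 8.2s + 68.64 gives ω_n = √68.64 = 8.285 and ζ = 8.2/(2ω_n) = 0.4949.
2% settling time T_s ≈ 4/(ζω_n) = 4/4.1 = 0.976 s.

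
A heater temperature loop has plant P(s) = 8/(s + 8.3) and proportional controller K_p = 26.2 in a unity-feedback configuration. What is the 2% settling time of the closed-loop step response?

Closed-loop transfer function: T(s) = K_p·P(s)/(1 + K_p·P(s)) = 209.6/(s + 8.3 + 209.6) = 209.6/(s + 217.9).
Time constant τ = 1/217.9 = 0.004589 s, so the 2% settling time is about 4τ = 0.0184 s.

T_s ≈ 0.0184 s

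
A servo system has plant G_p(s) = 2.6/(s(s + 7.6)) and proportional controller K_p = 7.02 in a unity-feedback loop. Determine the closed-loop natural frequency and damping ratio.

The closed-loop denominator is s(s+7.6) + 7.02·2.6 = s² + 7.6s + 18.25.
So ω_n² = 18.25 ⇒ ω_n = 4.272 rad/s, and ζ = 7.6/(2ω_n) = 0.889.

ω_n = 4.27 rad/s, ζ = 0.889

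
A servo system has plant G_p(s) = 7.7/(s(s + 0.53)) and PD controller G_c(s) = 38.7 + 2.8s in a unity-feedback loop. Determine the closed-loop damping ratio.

Forward path: (38.7 + 2.8s)·7.7/(s(s+0.53)). The closed-loop characteristic equation is s² + (0.53 + 7.7·2.8)s + 7.7·38.7 = 0.
That is s² + 22.09s + 298 = 0, so ω_n = 17.26 rad/s and ζ = 22.09/(2·17.26) = 0.6398.

ζ = 0.64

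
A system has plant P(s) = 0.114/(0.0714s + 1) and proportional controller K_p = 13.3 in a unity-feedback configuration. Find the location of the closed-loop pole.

Closed loop: T(s) = K_p·P/(1+K_p·P) = 1.516/(0.0714s + 1 + 1.516), with pole at s = −(1 + 1.516)/0.0714 = −35.24.

s = -35.24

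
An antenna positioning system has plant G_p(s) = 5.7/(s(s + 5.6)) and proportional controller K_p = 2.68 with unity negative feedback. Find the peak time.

T_p = 1.15 s

From 1 + K_pG_p(s) = 0: s² + 5.6s + 15.28 = 0 ⇒ ω_n = 3.908, ζ = 0.7164.
Damped frequency ω_d = ω_n√(1−ζ²) = 2.727 rad/s, so peak time T_p = π/ω_d = 1.15 s.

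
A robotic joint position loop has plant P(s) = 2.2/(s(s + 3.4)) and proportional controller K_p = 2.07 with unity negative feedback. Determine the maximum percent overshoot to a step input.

1.59%

The closed-loop denominator s² + 3.4s + 4.554 gives ω_n = √4.554 = 2.134 and ζ = 3.4/(2ω_n) = 0.7966.
%OS = 100·exp(−πζ/√(1−ζ²)) = 100·exp(−π·0.7966/√0.3654) = 1.59%.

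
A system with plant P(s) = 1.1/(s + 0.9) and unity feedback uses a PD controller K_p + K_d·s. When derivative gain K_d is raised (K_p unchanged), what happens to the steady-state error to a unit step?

At s = 0 the derivative term contributes nothing: C(0) = K_p regardless of K_d, so K_pos = K_p·P(0) and e_ss are unchanged.

unchanged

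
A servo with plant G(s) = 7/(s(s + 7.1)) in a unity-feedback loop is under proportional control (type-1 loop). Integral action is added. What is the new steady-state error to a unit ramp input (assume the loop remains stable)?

0

The integrator raises the loop to type 2, so K_v → ∞ and e_ss to a ramp is zero.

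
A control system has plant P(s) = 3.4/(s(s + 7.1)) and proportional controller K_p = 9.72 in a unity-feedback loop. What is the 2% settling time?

From 1 + K_pP(s) = 0: s² + 7.1s + 33.05 = 0 ⇒ ω_n = 5.749, ζ = 0.6175.
2% settling time T_s ≈ 4/(ζω_n) = 4/3.55 = 1.13 s.

T_s ≈ 1.13 s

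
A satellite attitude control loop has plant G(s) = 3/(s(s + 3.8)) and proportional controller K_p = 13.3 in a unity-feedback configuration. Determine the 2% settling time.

The closed-loop denominator s² + 3.8s + 39.9 gives ω_n = √39.9 = 6.317 and ζ = 3.8/(2ω_n) = 0.3008.
2% settling time T_s ≈ 4/(ζω_n) = 4/1.9 = 2.11 s.

T_s ≈ 2.11 s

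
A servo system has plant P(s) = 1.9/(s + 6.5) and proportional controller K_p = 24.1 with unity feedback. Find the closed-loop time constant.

τ = 0.0191 s

Closed-loop transfer function: T(s) = K_p·P(s)/(1 + K_p·P(s)) = 45.79/(s + 6.5 + 45.79) = 45.79/(s + 52.29).
Time constant τ = 1/52.29 = 0.0191 s.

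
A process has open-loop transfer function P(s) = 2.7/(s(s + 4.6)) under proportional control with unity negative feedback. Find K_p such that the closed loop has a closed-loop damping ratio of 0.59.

Closed-loop characteristic equation: s² + 4.6s + K_p·2.7 = 0.
So ω_n = √(2.7K_p) and 2ζω_n = 4.6, giving ζ = 4.6/(2√(2.7K_p)).
Setting ζ = 0.59: √(2.7K_p) = 4.6/(2·0.59) = 3.898, so K_p = 15.2/2.7 = 5.63.

K_p = 5.63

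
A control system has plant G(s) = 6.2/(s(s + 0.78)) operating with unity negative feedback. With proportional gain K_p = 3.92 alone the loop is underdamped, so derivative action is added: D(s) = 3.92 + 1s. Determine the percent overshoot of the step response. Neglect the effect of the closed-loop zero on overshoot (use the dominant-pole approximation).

Forward path: (3.92 + 1s)·6.2/(s(s+0.78)). The closed-loop characteristic equation is s² + (0.78 + 6.2·1)s + 6.2·3.92 = 0.
That is s² + 6.98s + 24.3 = 0, so ω_n = 4.93 rad/s and ζ = 6.98/(2·4.93) = 0.7079.
%OS = 100·exp(−πζ/√(1−ζ²)) = 4.29%.

4.29%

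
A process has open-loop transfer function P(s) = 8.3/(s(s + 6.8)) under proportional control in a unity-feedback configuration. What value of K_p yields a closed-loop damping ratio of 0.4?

Closed-loop characteristic equation: s² + 6.8s + K_p·8.3 = 0.
So ω_n = √(8.3K_p) and 2ζω_n = 6.8, giving ζ = 6.8/(2√(8.3K_p)).
Setting ζ = 0.4: √(8.3K_p) = 6.8/(2·0.4) = 8.5, so K_p = 72.25/8.3 = 8.7.

K_p = 8.7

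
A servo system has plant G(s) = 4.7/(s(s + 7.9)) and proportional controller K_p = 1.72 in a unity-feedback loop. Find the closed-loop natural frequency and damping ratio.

ω_n = 2.84 rad/s, ζ = 1.39

The closed-loop denominator is s(s+7.9) + 1.72·4.7 = s² + 7.9s + 8.084.
Matching s² + 2ζω_n s + ω_n²: ω_n = √8.084 = 2.843 rad/s and 2ζω_n = 7.9, so ζ = 7.9/(2·2.843) = 1.39.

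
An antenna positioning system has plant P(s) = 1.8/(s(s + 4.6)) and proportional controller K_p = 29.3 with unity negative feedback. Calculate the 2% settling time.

From 1 + K_pP(s) = 0: s² + 4.6s + 52.74 = 0 ⇒ ω_n = 7.262, ζ = 0.3167.
2% settling time T_s ≈ 4/(ζω_n) = 4/2.3 = 1.74 s.

T_s ≈ 1.74 s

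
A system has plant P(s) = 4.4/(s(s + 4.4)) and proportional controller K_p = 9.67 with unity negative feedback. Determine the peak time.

T_p = 0.512 s

From 1 + K_pP(s) = 0: s² + 4.4s + 42.55 = 0 ⇒ ω_n = 6.523, ζ = 0.3373.
Damped frequency ω_d = ω_n√(1−ζ²) = 6.141 rad/s, so peak time T_p = π/ω_d = 0.512 s.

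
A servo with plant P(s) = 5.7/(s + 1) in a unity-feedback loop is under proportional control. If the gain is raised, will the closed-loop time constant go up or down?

The closed-loop bandwidth 1+K_p·5.7 grows with K_p, so τ shrinks.

decrease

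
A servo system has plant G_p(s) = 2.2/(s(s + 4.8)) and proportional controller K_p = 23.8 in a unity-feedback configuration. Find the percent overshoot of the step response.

33.1%

The closed-loop denominator s² + 4.8s + 52.36 gives ω_n = √52.36 = 7.236 and ζ = 4.8/(2ω_n) = 0.3317.
%OS = 100·exp(−πζ/√(1−ζ²)) = 100·exp(−π·0.3317/√0.89) = 33.1%.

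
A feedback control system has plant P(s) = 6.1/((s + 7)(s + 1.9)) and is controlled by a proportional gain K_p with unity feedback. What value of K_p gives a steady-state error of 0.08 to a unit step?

K_p = 25.1

For a type-0 loop with proportional control, e_ss = 1/(1 + K_p·P(0)).
P(0) = 0.4586. Require 1/(1 + K_p·0.4586) = 0.08, so 1 + 0.4586·K_p = 12.5.
K_p = (12.5 − 1)/0.4586 = 25.1.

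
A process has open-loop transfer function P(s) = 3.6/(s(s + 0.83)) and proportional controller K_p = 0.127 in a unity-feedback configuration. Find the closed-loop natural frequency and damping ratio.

With unity feedback the closed-loop characteristic equation is s² + 0.83s + 0.127·3.6 = s² + 0.83s + 0.4572 = 0.
Matching s² + 2ζω_n s + ω_n²: ω_n = √0.4572 = 0.6762 rad/s and 2ζω_n = 0.83, so ζ = 0.83/(2·0.6762) = 0.614.

ω_n = 0.676 rad/s, ζ = 0.614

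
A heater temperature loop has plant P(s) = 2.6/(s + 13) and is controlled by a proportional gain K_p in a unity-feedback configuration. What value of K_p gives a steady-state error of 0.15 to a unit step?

K_p = 28.3

For a type-0 loop with proportional control, e_ss = 1/(1 + K_p·P(0)).
P(0) = 0.2. Require 1/(1 + K_p·0.2) = 0.15, so 1 + 0.2·K_p = 6.667.
K_p = (6.667 − 1)/0.2 = 28.3.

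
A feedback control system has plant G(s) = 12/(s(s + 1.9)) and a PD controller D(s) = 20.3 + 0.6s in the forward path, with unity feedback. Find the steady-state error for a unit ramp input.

0.0078

The loop has one pole at the origin (type 1). Velocity error constant K_v = lim_{s→0} s·D(s)G(s) = 20.3·12/1.9 = 128.2.
Steady-state error to a unit ramp: e_ss = 1/K_v = 0.0078.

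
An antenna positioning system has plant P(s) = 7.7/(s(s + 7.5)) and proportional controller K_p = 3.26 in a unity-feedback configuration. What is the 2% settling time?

T_s ≈ 1.07 s

The closed-loop denominator s² + 7.5s + 25.1 gives ω_n = √25.1 = 5.01 and ζ = 7.5/(2ω_n) = 0.7485.
2% settling time T_s ≈ 4/(ζω_n) = 4/3.75 = 1.07 s.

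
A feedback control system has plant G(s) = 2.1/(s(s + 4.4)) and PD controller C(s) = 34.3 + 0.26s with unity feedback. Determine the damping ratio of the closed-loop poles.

Forward path: (34.3 + 0.26s)·2.1/(s(s+4.4)). The closed-loop characteristic equation is s² + (4.4 + 2.1·0.26)s + 2.1·34.3 = 0.
That is s² + 4.946s + 72.03 = 0, so ω_n = 8.487 rad/s and ζ = 4.946/(2·8.487) = 0.2914.

ζ = 0.291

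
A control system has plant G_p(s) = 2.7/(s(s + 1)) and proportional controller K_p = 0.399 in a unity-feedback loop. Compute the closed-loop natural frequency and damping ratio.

With unity feedback the closed-loop characteristic equation is s² + 1s + 0.399·2.7 = s² + 1s + 1.077 = 0.
Matching s² + 2ζω_n s + ω_n²: ω_n = √1.077 = 1.038 rad/s and 2ζω_n = 1, so ζ = 1/(2·1.038) = 0.482.

ω_n = 1.04 rad/s, ζ = 0.482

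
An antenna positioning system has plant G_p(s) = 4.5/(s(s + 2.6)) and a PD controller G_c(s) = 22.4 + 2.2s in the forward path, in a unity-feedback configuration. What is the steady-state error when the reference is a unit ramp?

The loop has one pole at the origin (type 1). Velocity error constant K_v = lim_{s→0} s·G_c(s)G_p(s) = 22.4·4.5/2.6 = 38.77.
Steady-state error to a unit ramp: e_ss = 1/K_v = 0.0258.

0.0258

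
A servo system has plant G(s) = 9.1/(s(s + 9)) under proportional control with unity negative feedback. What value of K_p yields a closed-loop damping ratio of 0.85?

K_p = 3.08

Closed-loop characteristic equation: s² + 9s + K_p·9.1 = 0.
So ω_n = √(9.1K_p) and 2ζω_n = 9, giving ζ = 9/(2√(9.1K_p)).
Setting ζ = 0.85: √(9.1K_p) = 9/(2·0.85) = 5.294, so K_p = 28.03/9.1 = 3.08.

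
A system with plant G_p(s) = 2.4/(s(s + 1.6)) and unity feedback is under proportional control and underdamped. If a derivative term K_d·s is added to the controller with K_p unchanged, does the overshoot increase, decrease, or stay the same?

decrease

The derivative term adds K·K_d to the s-coefficient of the characteristic equation, raising 2ζω_n while ω_n is unchanged; ζ increases, so overshoot decreases.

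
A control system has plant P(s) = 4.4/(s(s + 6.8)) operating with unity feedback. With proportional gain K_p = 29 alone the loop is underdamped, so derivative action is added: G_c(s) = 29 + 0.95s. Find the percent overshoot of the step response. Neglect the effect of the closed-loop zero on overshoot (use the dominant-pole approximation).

17.4%

Forward path: (29 + 0.95s)·4.4/(s(s+6.8)). The closed-loop characteristic equation is s² + (6.8 + 4.4·0.95)s + 4.4·29 = 0.
That is s² + 10.98s + 127.6 = 0, so ω_n = 11.3 rad/s and ζ = 10.98/(2·11.3) = 0.486.
%OS = 100·exp(−πζ/√(1−ζ²)) = 17.4%.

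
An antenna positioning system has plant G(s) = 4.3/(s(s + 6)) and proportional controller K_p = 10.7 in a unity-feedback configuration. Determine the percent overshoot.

From 1 + K_pG(s) = 0: s² + 6s + 46.01 = 0 ⇒ ω_n = 6.783, ζ = 0.4423.
%OS = 100·exp(−πζ/√(1−ζ²)) = 100·exp(−π·0.4423/√0.8044) = 21.2%.

21.2%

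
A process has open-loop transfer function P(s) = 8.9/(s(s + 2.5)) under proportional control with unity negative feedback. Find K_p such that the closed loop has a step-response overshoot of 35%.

From %OS = 100·exp(−πζ/√(1−ζ²)) = 35%, ζ = −ln(0.35)/√(π²+ln²(0.35)) = 0.3169.
Characteristic equation s² + 2.5s + 8.9K_p = 0 gives ζ = 2.5/(2√(8.9K_p)).
Setting ζ = 0.3169: √(8.9K_p) = 2.5/(2·0.3169) = 3.944, so K_p = 15.55/8.9 = 1.75.

K_p = 1.75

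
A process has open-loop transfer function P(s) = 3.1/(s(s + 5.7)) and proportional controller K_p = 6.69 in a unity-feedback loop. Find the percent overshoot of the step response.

Closed-loop characteristic equation: s² + 5.7s + 20.74 = 0, so ω_n = 4.554 rad/s and ζ = 5.7/(2·4.554) = 0.6258.
%OS = 100·exp(−πζ/√(1−ζ²)) = 100·exp(−π·0.6258/√0.6083) = 8.04%.

8.04%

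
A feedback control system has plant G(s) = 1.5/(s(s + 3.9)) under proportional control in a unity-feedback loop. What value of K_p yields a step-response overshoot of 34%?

K_p = 24

From %OS = 100·exp(−πζ/√(1−ζ²)) = 34%, ζ = −ln(0.34)/√(π²+ln²(0.34)) = 0.3248.
Characteristic equation s² + 3.9s + 1.5K_p = 0 gives ζ = 3.9/(2√(1.5K_p)).
Setting ζ = 0.3248: √(1.5K_p) = 3.9/(2·0.3248) = 6.004, so K_p = 36.05/1.5 = 24.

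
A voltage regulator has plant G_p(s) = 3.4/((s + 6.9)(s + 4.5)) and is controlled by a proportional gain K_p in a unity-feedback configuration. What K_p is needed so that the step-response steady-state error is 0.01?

Steady-state error for a unit step on this type-0 loop is 1/(1 + K_p·G_p(0)).
G_p(0) = 0.1095. Require 1/(1 + K_p·0.1095) = 0.01, so 1 + 0.1095·K_p = 100.
K_p = (100 − 1)/0.1095 = 904.

K_p = 904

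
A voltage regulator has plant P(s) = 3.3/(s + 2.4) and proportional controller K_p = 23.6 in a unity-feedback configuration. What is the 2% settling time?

T_s ≈ 0.0498 s

Closed-loop transfer function: T(s) = K_p·P(s)/(1 + K_p·P(s)) = 77.88/(s + 2.4 + 77.88) = 77.88/(s + 80.28).
Time constant τ = 1/80.28 = 0.01246 s, so the 2% settling time is about 4τ = 0.0498 s.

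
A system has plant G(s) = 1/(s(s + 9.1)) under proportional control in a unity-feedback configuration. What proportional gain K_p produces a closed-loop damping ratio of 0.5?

Closed-loop characteristic equation: s² + 9.1s + K_p·1 = 0.
So ω_n = √(1K_p) and 2ζω_n = 9.1, giving ζ = 9.1/(2√(1K_p)).
Setting ζ = 0.5: √(1K_p) = 9.1/(2·0.5) = 9.1, so K_p = 82.81/1 = 82.8.

K_p = 82.8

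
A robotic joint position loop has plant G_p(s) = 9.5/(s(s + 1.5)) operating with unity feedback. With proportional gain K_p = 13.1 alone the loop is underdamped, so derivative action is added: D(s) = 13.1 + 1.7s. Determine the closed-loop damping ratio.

Forward path: (13.1 + 1.7s)·9.5/(s(s+1.5)). The closed-loop characteristic equation is s² + (1.5 + 9.5·1.7)s + 9.5·13.1 = 0.
That is s² + 17.65s + 124.5 = 0, so ω_n = 11.16 rad/s and ζ = 17.65/(2·11.16) = 0.7911.

ζ = 0.791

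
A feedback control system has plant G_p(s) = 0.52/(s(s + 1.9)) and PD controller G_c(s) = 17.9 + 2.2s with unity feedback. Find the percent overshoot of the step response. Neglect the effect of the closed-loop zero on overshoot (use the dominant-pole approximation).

16.4%

Forward path: (17.9 + 2.2s)·0.52/(s(s+1.9)). The closed-loop characteristic equation is s² + (1.9 + 0.52·2.2)s + 0.52·17.9 = 0.
That is s² + 3.044s + 9.308 = 0, so ω_n = 3.051 rad/s and ζ = 3.044/(2·3.051) = 0.4989.
%OS = 100·exp(−πζ/√(1−ζ²)) = 16.4%.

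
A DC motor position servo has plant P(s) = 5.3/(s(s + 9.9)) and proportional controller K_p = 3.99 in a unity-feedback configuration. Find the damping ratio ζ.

With unity feedback the closed-loop characteristic equation is s² + 9.9s + 3.99·5.3 = s² + 9.9s + 21.15 = 0.
Matching s² + 2ζω_n s + ω_n²: ω_n = √21.15 = 4.599 rad/s and 2ζω_n = 9.9, so ζ = 9.9/(2·4.599) = 1.08.

ζ = 1.08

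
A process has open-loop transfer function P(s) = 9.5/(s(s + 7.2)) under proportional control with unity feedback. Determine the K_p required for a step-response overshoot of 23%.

K_p = 7.6

From %OS = 100·exp(−πζ/√(1−ζ²)) = 23%, ζ = −ln(0.23)/√(π²+ln²(0.23)) = 0.4237.
Characteristic equation s² + 7.2s + 9.5K_p = 0 gives ζ = 7.2/(2√(9.5K_p)).
Setting ζ = 0.4237: √(9.5K_p) = 7.2/(2·0.4237) = 8.496, so K_p = 72.18/9.5 = 7.6.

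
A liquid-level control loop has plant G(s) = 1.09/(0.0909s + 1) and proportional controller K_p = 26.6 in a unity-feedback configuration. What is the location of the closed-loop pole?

Closed loop: T(s) = K_p·G/(1+K_p·G) = 28.99/(0.0909s + 1 + 28.99), with pole at s = −(1 + 28.99)/0.0909 = −330.

s = -330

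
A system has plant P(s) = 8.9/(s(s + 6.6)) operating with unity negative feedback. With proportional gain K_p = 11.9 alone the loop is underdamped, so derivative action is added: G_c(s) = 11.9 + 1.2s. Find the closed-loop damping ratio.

Forward path: (11.9 + 1.2s)·8.9/(s(s+6.6)). The closed-loop characteristic equation is s² + (6.6 + 8.9·1.2)s + 8.9·11.9 = 0.
That is s² + 17.28s + 105.9 = 0, so ω_n = 10.29 rad/s and ζ = 17.28/(2·10.29) = 0.8395.

ζ = 0.84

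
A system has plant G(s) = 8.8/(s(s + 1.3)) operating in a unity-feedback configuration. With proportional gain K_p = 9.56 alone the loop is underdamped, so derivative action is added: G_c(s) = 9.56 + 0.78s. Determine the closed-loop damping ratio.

ζ = 0.445

Forward path: (9.56 + 0.78s)·8.8/(s(s+1.3)). The closed-loop characteristic equation is s² + (1.3 + 8.8·0.78)s + 8.8·9.56 = 0.
That is s² + 8.164s + 84.13 = 0, so ω_n = 9.172 rad/s and ζ = 8.164/(2·9.172) = 0.445.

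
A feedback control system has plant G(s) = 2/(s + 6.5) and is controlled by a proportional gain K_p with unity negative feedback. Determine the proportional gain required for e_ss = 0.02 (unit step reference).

For a type-0 loop with proportional control, e_ss = 1/(1 + K_p·G(0)).
G(0) = 0.3077. Require 1/(1 + K_p·0.3077) = 0.02, so 1 + 0.3077·K_p = 50.
K_p = (50 − 1)/0.3077 = 159.

K_p = 159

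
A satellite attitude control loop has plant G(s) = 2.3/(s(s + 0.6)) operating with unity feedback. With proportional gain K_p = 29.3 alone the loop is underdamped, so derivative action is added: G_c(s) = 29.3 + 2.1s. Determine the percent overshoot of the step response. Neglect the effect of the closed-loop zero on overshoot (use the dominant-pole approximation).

Forward path: (29.3 + 2.1s)·2.3/(s(s+0.6)). The closed-loop characteristic equation is s² + (0.6 + 2.3·2.1)s + 2.3·29.3 = 0.
That is s² + 5.43s + 67.39 = 0, so ω_n = 8.209 rad/s and ζ = 5.43/(2·8.209) = 0.3307.
%OS = 100·exp(−πζ/√(1−ζ²)) = 33.3%.

33.3%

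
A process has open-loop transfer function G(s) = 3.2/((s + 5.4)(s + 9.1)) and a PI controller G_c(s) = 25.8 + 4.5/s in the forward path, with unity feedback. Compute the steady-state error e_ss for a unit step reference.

The open loop G_c(s)G(s) has a pole at the origin (type 1), so the static position error constant is infinite and e_ss = 1/(1+∞) = 0.

0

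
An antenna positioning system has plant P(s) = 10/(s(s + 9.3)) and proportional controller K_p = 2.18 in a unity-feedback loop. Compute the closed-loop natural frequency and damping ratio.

ω_n = 4.67 rad/s, ζ = 0.996

With unity feedback the closed-loop characteristic equation is s² + 9.3s + 2.18·10 = s² + 9.3s + 21.8 = 0.
So ω_n² = 21.8 ⇒ ω_n = 4.669 rad/s, and ζ = 9.3/(2ω_n) = 0.996.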